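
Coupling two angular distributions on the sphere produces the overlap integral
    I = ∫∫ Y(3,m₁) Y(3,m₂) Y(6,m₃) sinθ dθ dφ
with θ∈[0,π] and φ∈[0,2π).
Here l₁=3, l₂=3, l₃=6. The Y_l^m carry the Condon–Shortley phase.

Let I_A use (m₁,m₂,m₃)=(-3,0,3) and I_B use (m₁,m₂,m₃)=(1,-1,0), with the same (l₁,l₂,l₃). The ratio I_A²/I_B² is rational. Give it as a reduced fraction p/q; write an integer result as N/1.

Same 3,3,6: normalisation and zero-m 3j drop out of the ratio.
A: Δ: 0! 6! 6! / 13! → 1/12012; sum: t=0:+1/25920 = 1/25920; 3j²(3 3 6; -3 0 3) = Δ·Π!·Σ² = 1/143  (sign -1)
B: Δ: 0! 6! 6! / 13! → 1/12012; sum: t=0:+1/2304 = 1/2304; 3j²(3 3 6; 1 -1 0) = Δ·Π!·Σ² = 75/4004  (sign +1)
I_A²/I_B² = (1/143)/(75/4004) = 28/75

28/75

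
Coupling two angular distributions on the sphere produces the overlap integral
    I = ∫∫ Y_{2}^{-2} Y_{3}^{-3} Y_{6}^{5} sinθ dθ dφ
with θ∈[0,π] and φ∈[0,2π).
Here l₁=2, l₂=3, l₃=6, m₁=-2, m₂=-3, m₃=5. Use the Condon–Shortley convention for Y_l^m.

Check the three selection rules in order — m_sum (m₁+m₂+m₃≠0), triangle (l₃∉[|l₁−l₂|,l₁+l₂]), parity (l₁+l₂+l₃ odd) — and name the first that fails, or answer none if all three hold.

triangle

m₁+m₂+m₃ = -2 − 3 + 5 = 0  ✓
triangle: |2−3|=1 ≤ l₃=6 ≤ 2+3=5  ✗
parity: l₁+l₂+l₃ = 11 is odd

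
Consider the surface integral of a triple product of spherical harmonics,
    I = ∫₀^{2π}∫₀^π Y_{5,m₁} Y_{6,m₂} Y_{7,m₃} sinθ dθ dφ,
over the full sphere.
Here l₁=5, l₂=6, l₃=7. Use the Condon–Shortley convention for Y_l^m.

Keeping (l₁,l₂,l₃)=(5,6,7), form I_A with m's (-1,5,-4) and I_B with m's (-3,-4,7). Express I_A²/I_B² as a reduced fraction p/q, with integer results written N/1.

275/1911

l's match ⇒ only the (l;m) 3-j factors differ between A and B.
A: triangle coeff Δ(5,6,7) = 1/174594420; Σ_t [3,4]: t=3:−1/8709120 t=4:+1/5806080 = 1/17418240; (3j)²=275/88179 [(5 6 7; -1 5 -4)], sign=-1
B: triangle coeff Δ(5,6,7) = 1/174594420; Σ_t [2,2]: t=2:+1/116121600 = 1/116121600; (3j)²=7/323 [(5 6 7; -3 -4 7)], sign=+1
I_A²/I_B² = (275/88179)/(7/323) = 275/1911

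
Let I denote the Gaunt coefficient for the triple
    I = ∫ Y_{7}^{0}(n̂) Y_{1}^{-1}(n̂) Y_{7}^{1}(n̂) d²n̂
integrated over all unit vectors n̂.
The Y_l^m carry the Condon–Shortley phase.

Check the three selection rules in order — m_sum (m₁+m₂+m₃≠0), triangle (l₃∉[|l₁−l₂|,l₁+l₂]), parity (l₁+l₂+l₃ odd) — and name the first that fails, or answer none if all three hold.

azimuthal sum: 0 − 1 + 1 = 0  ✓
6 ≤ 7 ≤ 8 (triangle on l)  ✓
L = 7 + 1 + 7 = 15 (odd)  ✗

parity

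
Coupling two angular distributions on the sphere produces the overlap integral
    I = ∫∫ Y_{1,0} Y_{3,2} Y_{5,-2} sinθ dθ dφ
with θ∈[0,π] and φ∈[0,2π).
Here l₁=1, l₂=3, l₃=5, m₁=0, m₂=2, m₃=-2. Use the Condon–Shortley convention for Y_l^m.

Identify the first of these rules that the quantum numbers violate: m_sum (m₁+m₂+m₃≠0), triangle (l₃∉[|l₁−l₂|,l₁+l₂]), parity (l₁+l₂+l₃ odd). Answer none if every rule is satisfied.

azimuthal sum: 0 + 2 − 2 = 0  ✓
2 ≤ 5 ≤ 4 (triangle on l)  ✗
L = 1 + 3 + 5 = 9 (odd)

triangle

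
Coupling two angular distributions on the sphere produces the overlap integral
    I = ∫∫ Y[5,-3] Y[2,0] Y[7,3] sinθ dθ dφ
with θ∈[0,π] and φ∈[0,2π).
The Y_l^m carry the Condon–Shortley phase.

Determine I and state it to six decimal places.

Checks pass: Σm=0; 14 even; l₃=7∈[3,7].
(2·5+1)(2·2+1)(2·7+1) = 825
Δ: 0! 10! 4! / 15! → 1/15015
sum: t=0:+1/57600 = 1/57600
3j²(5 2 7; 0 0 0) = Δ·Π!·Σ² = 21/715  (sign -1)
sum: t=0:+1/322560 = 1/322560
3j²(5 2 7; -3 0 3) = Δ·Π!·Σ² = 18/1001  (sign +1)
combine: 4πI² = 825·21/715·18/1001 = 810/1859
take √, sign -1: I = -0.18620781

-0.186208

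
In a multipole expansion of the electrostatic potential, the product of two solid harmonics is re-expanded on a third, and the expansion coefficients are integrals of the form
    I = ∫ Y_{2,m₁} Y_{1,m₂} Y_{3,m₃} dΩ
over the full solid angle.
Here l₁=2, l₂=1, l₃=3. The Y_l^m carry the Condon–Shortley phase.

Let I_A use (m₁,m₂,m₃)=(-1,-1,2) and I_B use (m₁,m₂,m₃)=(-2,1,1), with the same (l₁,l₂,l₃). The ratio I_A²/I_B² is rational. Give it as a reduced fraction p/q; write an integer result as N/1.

l's match ⇒ only the (l;m) 3-j factors differ between A and B.
A: triangle coeff Δ(2,1,3) = 1/105; Σ_t [0,0]: t=0:+1/12 = 1/12; (3j)²=2/21 [(2 1 3; -1 -1 2)], sign=-1
B: triangle coeff Δ(2,1,3) = 1/105; Σ_t [0,0]: t=0:+1/48 = 1/48; (3j)²=1/105 [(2 1 3; -2 1 1)], sign=+1
I_A²/I_B² = (2/21)/(1/105) = 10/1

10/1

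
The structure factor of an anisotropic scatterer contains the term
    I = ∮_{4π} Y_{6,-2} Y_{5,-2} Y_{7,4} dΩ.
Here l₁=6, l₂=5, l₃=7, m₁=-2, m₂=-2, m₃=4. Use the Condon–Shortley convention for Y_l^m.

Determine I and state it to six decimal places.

0.116075

Checks pass: Σm=0; 18 even; l₃=7∈[1,11].
(2·6+1)(2·5+1)(2·7+1) = 2145
Δ: 4! 8! 6! / 19! → 1/174594420
sum: t=0:+1/4147200 t=1:−1/207360 t=2:+1/82944 t=3:−1/207360 t=4:+1/4147200 = 1/345600
3j²(6 5 7; 0 0 0) = Δ·Π!·Σ² = 420/46189  (sign -1)
sum: t=0:+1/34836480 t=1:−1/1451520 t=2:+1/691200 t=3:−1/3110400 = 1/2150400
3j²(6 5 7; -2 -2 4) = Δ·Π!·Σ² = 729/83980  (sign -1)
combine: 4πI² = 2145·420/46189·729/83980 = 229635/1356277
take √, sign +1: I = 0.11607533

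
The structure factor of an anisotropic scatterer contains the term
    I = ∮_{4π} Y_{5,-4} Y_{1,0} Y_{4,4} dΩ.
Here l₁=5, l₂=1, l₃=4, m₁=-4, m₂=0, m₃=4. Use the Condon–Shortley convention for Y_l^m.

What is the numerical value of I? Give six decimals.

0.147319

Checks pass: Σm=0; 10 even; l₃=4∈[4,6].
(2·5+1)(2·1+1)(2·4+1) = 297
Δ: 2! 8! 0! / 11! → 1/495
sum: t=1:−1/576 = -1/576
3j²(5 1 4; 0 0 0) = Δ·Π!·Σ² = 5/99  (sign -1)
sum: t=1:−1/40320 = -1/40320
3j²(5 1 4; -4 0 4) = Δ·Π!·Σ² = 1/55  (sign -1)
combine: 4πI² = 297·5/99·1/55 = 3/11
take √, sign +1: I = 0.14731920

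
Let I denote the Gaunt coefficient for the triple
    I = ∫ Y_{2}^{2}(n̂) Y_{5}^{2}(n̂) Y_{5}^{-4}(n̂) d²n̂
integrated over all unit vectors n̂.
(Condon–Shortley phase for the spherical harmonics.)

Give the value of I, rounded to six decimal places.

-0.137240

m-sum 0 ✓  L=12 even ✓  3≤5≤7 ✓
Π(2lᵢ+1) = 5×11×11 = 605
triangle coeff Δ(2,5,5) = 1/38610
Σ_t [0,2]: t=0:+1/2880 t=1:−1/576 t=2:+1/2880 = -1/960
(3j)²=10/429 [(2 5 5; 0 0 0)], sign=+1
Σ_t [0,0]: t=0:+1/20160 = 1/20160
(3j)²=12/715 [(2 5 5; 2 2 -4)], sign=-1
⇒ 4πI² = 40/169
I = (-1)√(40/169/(4π)) = -0.13724032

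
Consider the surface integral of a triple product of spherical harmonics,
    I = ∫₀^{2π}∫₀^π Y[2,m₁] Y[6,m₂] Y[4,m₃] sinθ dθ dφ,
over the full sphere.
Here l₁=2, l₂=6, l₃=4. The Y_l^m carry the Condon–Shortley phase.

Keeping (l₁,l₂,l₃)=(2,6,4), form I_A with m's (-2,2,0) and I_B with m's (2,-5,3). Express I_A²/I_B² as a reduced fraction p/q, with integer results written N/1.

Same 2,6,4: normalisation and zero-m 3j drop out of the ratio.
A: Δ: 4! 0! 8! / 13! → 1/6435; sum: t=4:+1/13824 = 1/13824; 3j²(2 6 4; -2 2 0) = Δ·Π!·Σ² = 14/1287  (sign +1)
B: Δ: 4! 0! 8! / 13! → 1/6435; sum: t=0:+1/120960 = 1/120960; 3j²(2 6 4; 2 -5 3) = Δ·Π!·Σ² = 2/39  (sign -1)
I_A²/I_B² = (14/1287)/(2/39) = 7/33

7/33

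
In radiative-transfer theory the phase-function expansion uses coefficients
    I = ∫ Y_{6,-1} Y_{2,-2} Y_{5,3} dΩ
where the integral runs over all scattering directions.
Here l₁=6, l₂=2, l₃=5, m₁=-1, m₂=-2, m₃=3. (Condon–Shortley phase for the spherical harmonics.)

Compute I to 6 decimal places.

l₁+l₂+l₃=13 is odd: 3j(l;000)=0 ⇒ I=0

0.000000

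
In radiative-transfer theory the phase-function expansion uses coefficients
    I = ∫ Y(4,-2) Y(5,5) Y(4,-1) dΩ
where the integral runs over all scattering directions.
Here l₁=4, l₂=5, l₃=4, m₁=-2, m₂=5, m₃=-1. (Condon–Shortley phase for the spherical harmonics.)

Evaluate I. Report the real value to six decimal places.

0.000000

-2 + 5 − 1 = 2 ≠ 0: azimuthal integral kills it; I = 0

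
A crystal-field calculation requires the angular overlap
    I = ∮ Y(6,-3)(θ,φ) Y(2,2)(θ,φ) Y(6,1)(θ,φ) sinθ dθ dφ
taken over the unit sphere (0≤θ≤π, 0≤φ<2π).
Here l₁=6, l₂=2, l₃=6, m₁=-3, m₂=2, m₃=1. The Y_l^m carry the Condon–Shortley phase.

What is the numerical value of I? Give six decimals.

Checks pass: Σm=0; 14 even; l₃=6∈[4,8].
(2·6+1)(2·2+1)(2·6+1) = 845
Δ: 2! 10! 2! / 15! → 1/90090
sum: t=0:+1/69120 t=1:−1/14400 t=2:+1/69120 = -7/172800
3j²(6 2 6; 0 0 0) = Δ·Π!·Σ² = 14/715  (sign -1)
sum: t=2:+1/120960 = 1/120960
3j²(6 2 6; -3 2 1) = Δ·Π!·Σ² = 24/1001  (sign -1)
combine: 4πI² = 845·14/715·24/1001 = 48/121
take √, sign +1: I = 0.17767364

0.177674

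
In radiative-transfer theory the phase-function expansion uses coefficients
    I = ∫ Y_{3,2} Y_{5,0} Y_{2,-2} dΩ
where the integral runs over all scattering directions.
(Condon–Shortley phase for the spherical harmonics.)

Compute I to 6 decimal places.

0.053579

m-sum 0 ✓  L=10 even ✓  2≤2≤8 ✓
Π(2lᵢ+1) = 7×11×5 = 385
triangle coeff Δ(3,5,2) = 1/2310
Σ_t [3,3]: t=3:−1/144 = -1/144
(3j)²=10/231 [(3 5 2; 0 0 0)], sign=-1
Σ_t [1,1]: t=1:−1/2880 = -1/2880
(3j)²=1/462 [(3 5 2; 2 0 -2)], sign=-1
⇒ 4πI² = 25/693
I = (+1)√(25/693/(4π)) = 0.05357948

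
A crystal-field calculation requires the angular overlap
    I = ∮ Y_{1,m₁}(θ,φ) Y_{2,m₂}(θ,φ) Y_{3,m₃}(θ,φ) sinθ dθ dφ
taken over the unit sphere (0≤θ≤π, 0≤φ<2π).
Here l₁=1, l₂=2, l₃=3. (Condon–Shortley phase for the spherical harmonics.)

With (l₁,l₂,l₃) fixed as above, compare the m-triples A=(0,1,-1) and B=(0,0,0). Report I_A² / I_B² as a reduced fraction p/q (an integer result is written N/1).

l's match ⇒ only the (l;m) 3-j factors differ between A and B.
A: triangle coeff Δ(1,2,3) = 1/105; Σ_t [0,0]: t=0:+1/6 = 1/6; (3j)²=8/105 [(1 2 3; 0 1 -1)], sign=+1
B: triangle coeff Δ(1,2,3) = 1/105; Σ_t [0,0]: t=0:+1/4 = 1/4; (3j)²=3/35 [(1 2 3; 0 0 0)], sign=-1
I_A²/I_B² = (8/105)/(3/35) = 8/9

8/9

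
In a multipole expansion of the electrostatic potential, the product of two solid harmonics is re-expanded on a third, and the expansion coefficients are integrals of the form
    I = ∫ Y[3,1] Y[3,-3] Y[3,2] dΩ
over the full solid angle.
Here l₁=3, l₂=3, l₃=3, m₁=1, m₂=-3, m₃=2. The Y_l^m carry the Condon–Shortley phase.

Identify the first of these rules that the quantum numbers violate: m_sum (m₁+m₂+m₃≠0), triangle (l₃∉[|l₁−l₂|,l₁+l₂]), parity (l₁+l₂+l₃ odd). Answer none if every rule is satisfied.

m₁+m₂+m₃ = 1 − 3 + 2 = 0  ✓
triangle: |3−3|=0 ≤ l₃=3 ≤ 3+3=6  ✓
parity: l₁+l₂+l₃ = 9 is odd  ✗

parity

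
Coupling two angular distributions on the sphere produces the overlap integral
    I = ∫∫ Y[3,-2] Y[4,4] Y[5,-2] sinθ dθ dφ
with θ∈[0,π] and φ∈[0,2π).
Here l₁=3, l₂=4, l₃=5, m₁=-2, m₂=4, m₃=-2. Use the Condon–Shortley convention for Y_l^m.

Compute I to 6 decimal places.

-0.109480

Rules hold: Σm=0, L=12 even, 1≤5≤7.
N = 7·9·11 = 693
Δ = 2!·4!·6!/13! = 1/180180
Racah Σ t=0..2: t=0:+1/576 t=1:−1/144 t=2:+1/576 = -1/288
⇒ 3j(3 4 5; 0 0 0)² = 20/1001, sgn +1
Racah Σ t=2..2: t=2:+1/8640 = 1/8640
⇒ 3j(3 4 5; -2 4 -2)² = 14/1287, sgn -1
4πI² = N·(3j₀)²·(3jₘ)² = 280/1859
I = -1·√(0.150619/4π) = -0.10947990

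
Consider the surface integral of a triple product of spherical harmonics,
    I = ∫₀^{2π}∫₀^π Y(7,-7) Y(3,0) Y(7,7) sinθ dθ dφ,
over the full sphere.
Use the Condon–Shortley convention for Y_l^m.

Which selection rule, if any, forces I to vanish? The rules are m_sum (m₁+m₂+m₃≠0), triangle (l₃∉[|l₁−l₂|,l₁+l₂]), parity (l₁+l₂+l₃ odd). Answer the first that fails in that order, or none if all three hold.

parity

Σmᵢ = 0  ✓
l₃∈[|l₁−l₂|,l₁+l₂]=[4,10], have l₃=7  ✓
Σlᵢ = 17 ⇒ odd  ✗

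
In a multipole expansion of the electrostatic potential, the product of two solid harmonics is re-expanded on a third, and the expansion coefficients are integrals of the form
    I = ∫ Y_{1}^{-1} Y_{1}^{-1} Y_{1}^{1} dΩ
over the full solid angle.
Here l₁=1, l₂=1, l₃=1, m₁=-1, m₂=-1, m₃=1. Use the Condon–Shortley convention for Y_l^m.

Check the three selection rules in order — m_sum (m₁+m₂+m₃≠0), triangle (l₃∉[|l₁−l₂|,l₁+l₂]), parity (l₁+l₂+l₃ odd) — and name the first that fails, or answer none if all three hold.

m_sum

azimuthal sum: -1 − 1 + 1 = -1  ✗
0 ≤ 1 ≤ 2 (triangle on l)
L = 1 + 1 + 1 = 3 (odd)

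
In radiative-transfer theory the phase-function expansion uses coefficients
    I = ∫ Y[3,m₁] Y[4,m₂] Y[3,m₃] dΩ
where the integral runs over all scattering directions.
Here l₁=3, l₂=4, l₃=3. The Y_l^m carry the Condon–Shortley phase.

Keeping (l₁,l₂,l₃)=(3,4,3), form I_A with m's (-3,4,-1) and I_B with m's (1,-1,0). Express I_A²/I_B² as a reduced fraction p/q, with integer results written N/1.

Same 3,4,3: normalisation and zero-m 3j drop out of the ratio.
A: Δ: 4! 2! 4! / 11! → 1/34650; sum: t=4:+1/1152 = 1/1152; 3j²(3 4 3; -3 4 -1) = Δ·Π!·Σ² = 1/33  (sign +1)
B: Δ: 4! 2! 4! / 11! → 1/34650; sum: t=0:+1/288 t=1:−1/24 t=2:+1/48 = -5/288; 3j²(3 4 3; 1 -1 0) = Δ·Π!·Σ² = 5/462  (sign +1)
I_A²/I_B² = (1/33)/(5/462) = 14/5

14/5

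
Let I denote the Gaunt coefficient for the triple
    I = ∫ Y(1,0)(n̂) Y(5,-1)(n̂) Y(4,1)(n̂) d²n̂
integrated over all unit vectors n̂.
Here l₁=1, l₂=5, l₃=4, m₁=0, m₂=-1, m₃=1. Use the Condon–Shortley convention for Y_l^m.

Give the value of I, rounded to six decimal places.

-0.240571

m-sum 0 ✓  L=10 even ✓  4≤4≤6 ✓
Π(2lᵢ+1) = 3×11×9 = 297
triangle coeff Δ(1,5,4) = 1/495
Σ_t [1,1]: t=1:−1/576 = -1/576
(3j)²=5/99 [(1 5 4; 0 0 0)], sign=-1
Σ_t [1,1]: t=1:−1/720 = -1/720
(3j)²=8/165 [(1 5 4; 0 -1 1)], sign=+1
⇒ 4πI² = 8/11
I = (-1)√(8/11/(4π)) = -0.24057125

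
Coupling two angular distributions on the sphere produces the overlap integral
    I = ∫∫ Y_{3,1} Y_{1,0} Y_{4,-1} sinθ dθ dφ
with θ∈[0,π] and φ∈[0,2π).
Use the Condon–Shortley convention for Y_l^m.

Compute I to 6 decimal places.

-0.238414

Rules hold: Σm=0, L=8 even, 2≤4≤4.
N = 7·3·9 = 189
Δ = 0!·6!·2!/9! = 1/252
Racah Σ t=0..0: t=0:+1/36 = 1/36
⇒ 3j(3 1 4; 0 0 0)² = 4/63, sgn +1
Racah Σ t=0..0: t=0:+1/48 = 1/48
⇒ 3j(3 1 4; 1 0 -1)² = 5/84, sgn -1
4πI² = N·(3j₀)²·(3jₘ)² = 5/7
I = -1·√(0.714286/4π) = -0.23841361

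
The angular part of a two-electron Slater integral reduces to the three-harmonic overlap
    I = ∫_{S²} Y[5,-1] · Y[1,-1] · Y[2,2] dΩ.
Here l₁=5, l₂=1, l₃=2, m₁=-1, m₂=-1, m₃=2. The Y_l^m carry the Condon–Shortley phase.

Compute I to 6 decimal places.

|5−1|≤2≤5+1 violated ⇒ I = 0

0.000000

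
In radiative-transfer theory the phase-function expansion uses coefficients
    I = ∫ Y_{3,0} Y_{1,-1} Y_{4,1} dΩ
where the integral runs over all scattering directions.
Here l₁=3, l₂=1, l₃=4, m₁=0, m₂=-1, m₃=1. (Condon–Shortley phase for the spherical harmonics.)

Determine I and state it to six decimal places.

-0.194664

Rules hold: Σm=0, L=8 even, 2≤4≤4.
N = 7·3·9 = 189
Δ = 0!·6!·2!/9! = 1/252
Racah Σ t=0..0: t=0:+1/36 = 1/36
⇒ 3j(3 1 4; 0 0 0)² = 4/63, sgn +1
Racah Σ t=0..0: t=0:+1/72 = 1/72
⇒ 3j(3 1 4; 0 -1 1)² = 5/126, sgn -1
4πI² = N·(3j₀)²·(3jₘ)² = 10/21
I = -1·√(0.47619/4π) = -0.19466390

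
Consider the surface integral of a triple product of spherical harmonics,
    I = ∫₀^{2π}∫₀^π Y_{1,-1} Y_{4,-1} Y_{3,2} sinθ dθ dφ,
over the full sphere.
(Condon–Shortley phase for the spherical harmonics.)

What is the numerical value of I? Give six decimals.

-0.106622

Rules hold: Σm=0, L=8 even, 3≤3≤5.
N = 3·9·7 = 189
Δ = 2!·0!·6!/9! = 1/252
Racah Σ t=1..1: t=1:−1/36 = -1/36
⇒ 3j(1 4 3; 0 0 0)² = 4/63, sgn +1
Racah Σ t=2..2: t=2:+1/240 = 1/240
⇒ 3j(1 4 3; -1 -1 2)² = 1/84, sgn -1
4πI² = N·(3j₀)²·(3jₘ)² = 1/7
I = -1·√(0.142857/4π) = -0.10662181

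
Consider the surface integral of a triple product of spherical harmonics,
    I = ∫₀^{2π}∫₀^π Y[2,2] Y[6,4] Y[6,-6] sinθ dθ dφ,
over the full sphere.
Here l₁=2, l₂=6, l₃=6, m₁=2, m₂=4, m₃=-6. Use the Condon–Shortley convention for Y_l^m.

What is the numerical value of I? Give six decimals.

-0.076075

Checks pass: Σm=0; 14 even; l₃=6∈[4,8].
(2·2+1)(2·6+1)(2·6+1) = 845
Δ: 2! 2! 10! / 15! → 1/90090
sum: t=0:+1/69120 t=1:−1/14400 t=2:+1/69120 = -7/172800
3j²(2 6 6; 0 0 0) = Δ·Π!·Σ² = 14/715  (sign -1)
sum: t=0:+1/14515200 = 1/14515200
3j²(2 6 6; 2 4 -6) = Δ·Π!·Σ² = 2/455  (sign +1)
combine: 4πI² = 845·14/715·2/455 = 4/55
take √, sign -1: I = -0.07607531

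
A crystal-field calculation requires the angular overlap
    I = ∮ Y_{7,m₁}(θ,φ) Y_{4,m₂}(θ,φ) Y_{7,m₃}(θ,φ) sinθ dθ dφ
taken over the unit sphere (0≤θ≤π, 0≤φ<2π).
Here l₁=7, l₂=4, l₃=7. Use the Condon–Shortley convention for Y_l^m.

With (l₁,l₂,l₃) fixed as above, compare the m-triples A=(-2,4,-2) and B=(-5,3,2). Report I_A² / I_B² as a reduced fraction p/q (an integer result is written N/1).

Same 7,4,7: normalisation and zero-m 3j drop out of the ratio.
A: Δ: 4! 10! 4! / 19! → 1/58198140; sum: t=4:+1/8294400 = 1/8294400; 3j²(7 4 7; -2 4 -2) = Δ·Π!·Σ² = 882/46189  (sign -1)
B: Δ: 4! 10! 4! / 19! → 1/58198140; sum: t=3:−1/52254720 t=4:+1/11612160 = 1/14929920; 3j²(7 4 7; -5 3 2) = Δ·Π!·Σ² = 1225/75582  (sign -1)
I_A²/I_B² = (882/46189)/(1225/75582) = 324/275

324/275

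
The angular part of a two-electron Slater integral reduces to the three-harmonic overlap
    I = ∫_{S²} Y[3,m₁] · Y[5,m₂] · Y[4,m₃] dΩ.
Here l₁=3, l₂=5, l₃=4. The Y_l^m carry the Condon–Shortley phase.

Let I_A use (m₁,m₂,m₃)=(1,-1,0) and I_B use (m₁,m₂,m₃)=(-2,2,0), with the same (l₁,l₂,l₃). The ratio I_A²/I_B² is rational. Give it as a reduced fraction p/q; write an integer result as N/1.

121/70

l's match ⇒ only the (l;m) 3-j factors differ between A and B.
A: triangle coeff Δ(3,5,4) = 1/180180; Σ_t [0,2]: t=0:+1/2304 t=1:−1/216 t=2:+1/384 = -11/6912; (3j)²=11/1638 [(3 5 4; 1 -1 0)], sign=-1
B: triangle coeff Δ(3,5,4) = 1/180180; Σ_t [3,4]: t=3:−1/576 t=4:+1/864 = -1/1728; (3j)²=5/1287 [(3 5 4; -2 2 0)], sign=-1
I_A²/I_B² = (11/1638)/(5/1287) = 121/70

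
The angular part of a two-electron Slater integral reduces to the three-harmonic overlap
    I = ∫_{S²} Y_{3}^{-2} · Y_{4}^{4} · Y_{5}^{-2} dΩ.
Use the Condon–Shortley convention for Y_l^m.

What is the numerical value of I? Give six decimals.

Checks pass: Σm=0; 12 even; l₃=5∈[1,7].
(2·3+1)(2·4+1)(2·5+1) = 693
Δ: 2! 4! 6! / 13! → 1/180180
sum: t=0:+1/576 t=1:−1/144 t=2:+1/576 = -1/288
3j²(3 4 5; 0 0 0) = Δ·Π!·Σ² = 20/1001  (sign +1)
sum: t=2:+1/8640 = 1/8640
3j²(3 4 5; -2 4 -2) = Δ·Π!·Σ² = 14/1287  (sign -1)
combine: 4πI² = 693·20/1001·14/1287 = 280/1859
take √, sign -1: I = -0.10947990

-0.109480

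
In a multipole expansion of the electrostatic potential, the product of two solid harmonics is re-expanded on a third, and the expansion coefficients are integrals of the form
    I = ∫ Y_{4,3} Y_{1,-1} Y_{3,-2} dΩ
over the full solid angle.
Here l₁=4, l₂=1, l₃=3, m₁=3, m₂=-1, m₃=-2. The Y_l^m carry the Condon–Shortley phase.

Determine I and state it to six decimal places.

-0.282095

Checks pass: Σm=0; 8 even; l₃=3∈[3,5].
(2·4+1)(2·1+1)(2·3+1) = 189
Δ: 2! 6! 0! / 9! → 1/252
sum: t=1:−1/36 = -1/36
3j²(4 1 3; 0 0 0) = Δ·Π!·Σ² = 4/63  (sign +1)
sum: t=0:+1/240 = 1/240
3j²(4 1 3; 3 -1 -2) = Δ·Π!·Σ² = 1/12  (sign -1)
combine: 4πI² = 189·4/63·1/12 = 1/1
take √, sign -1: I = -0.28209479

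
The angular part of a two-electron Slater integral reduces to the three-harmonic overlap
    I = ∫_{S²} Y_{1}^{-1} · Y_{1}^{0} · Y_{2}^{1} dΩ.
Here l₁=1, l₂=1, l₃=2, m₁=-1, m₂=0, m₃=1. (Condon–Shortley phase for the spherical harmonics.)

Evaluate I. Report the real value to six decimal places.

Checks pass: Σm=0; 4 even; l₃=2∈[0,2].
(2·1+1)(2·1+1)(2·2+1) = 45
Δ: 0! 2! 2! / 5! → 1/30
sum: t=0:+1/1 = 1/1
3j²(1 1 2; 0 0 0) = Δ·Π!·Σ² = 2/15  (sign +1)
sum: t=0:+1/2 = 1/2
3j²(1 1 2; -1 0 1) = Δ·Π!·Σ² = 1/10  (sign -1)
combine: 4πI² = 45·2/15·1/10 = 3/5
take √, sign -1: I = -0.21850969

-0.218510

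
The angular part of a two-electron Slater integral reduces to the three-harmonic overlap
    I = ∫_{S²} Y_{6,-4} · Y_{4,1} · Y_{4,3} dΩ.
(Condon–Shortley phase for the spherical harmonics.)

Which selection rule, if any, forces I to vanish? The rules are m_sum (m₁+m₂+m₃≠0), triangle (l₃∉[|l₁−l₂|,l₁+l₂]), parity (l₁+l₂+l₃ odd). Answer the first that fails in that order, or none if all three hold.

none

Σmᵢ = 0  ✓
l₃∈[|l₁−l₂|,l₁+l₂]=[2,10], have l₃=4  ✓
Σlᵢ = 14 ⇒ even  ✓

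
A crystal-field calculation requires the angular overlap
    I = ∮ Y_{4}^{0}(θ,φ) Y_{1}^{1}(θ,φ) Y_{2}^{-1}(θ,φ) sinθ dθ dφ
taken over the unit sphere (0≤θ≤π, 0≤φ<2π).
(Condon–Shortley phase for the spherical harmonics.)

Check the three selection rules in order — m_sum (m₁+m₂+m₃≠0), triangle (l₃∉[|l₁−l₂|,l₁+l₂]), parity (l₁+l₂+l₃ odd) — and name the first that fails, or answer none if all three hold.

triangle

azimuthal sum: 0 + 1 − 1 = 0  ✓
3 ≤ 2 ≤ 5 (triangle on l)  ✗
L = 4 + 1 + 2 = 7 (odd)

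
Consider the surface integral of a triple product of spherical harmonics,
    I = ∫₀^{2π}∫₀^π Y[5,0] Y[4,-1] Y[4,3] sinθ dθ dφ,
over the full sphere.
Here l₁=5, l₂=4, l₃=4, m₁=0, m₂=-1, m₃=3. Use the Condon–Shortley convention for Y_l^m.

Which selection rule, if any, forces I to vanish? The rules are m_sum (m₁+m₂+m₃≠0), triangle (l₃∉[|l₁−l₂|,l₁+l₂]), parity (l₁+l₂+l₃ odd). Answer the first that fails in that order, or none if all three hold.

m_sum

azimuthal sum: 0 − 1 + 3 = 2  ✗
1 ≤ 4 ≤ 9 (triangle on l)
L = 5 + 4 + 4 = 13 (odd)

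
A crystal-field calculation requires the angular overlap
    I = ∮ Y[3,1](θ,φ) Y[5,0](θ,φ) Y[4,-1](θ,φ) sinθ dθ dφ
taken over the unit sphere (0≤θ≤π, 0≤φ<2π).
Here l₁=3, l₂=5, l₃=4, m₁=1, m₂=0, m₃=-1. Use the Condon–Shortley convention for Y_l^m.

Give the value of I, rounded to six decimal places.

Checks pass: Σm=0; 12 even; l₃=4∈[2,8].
(2·3+1)(2·5+1)(2·4+1) = 693
Δ: 4! 2! 6! / 13! → 1/180180
sum: t=1:−1/576 t=2:+1/144 t=3:−1/576 = 1/288
3j²(3 5 4; 0 0 0) = Δ·Π!·Σ² = 20/1001  (sign +1)
sum: t=0:+1/5760 t=1:−1/288 t=2:+1/288 = 1/5760
3j²(3 5 4; 1 0 -1) = Δ·Π!·Σ² = 1/12012  (sign -1)
combine: 4πI² = 693·20/1001·1/12012 = 15/13013
take √, sign -1: I = -0.00957750

-0.009577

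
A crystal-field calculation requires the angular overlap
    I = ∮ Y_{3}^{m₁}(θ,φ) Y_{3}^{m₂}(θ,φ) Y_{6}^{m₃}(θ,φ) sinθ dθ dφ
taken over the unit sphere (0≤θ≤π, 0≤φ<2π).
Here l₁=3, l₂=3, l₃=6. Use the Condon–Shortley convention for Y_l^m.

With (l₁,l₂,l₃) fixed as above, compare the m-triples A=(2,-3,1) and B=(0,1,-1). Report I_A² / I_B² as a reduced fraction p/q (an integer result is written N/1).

1/50

l's match ⇒ only the (l;m) 3-j factors differ between A and B.
A: triangle coeff Δ(3,3,6) = 1/12012; Σ_t [0,0]: t=0:+1/86400 = 1/86400; (3j)²=1/1716 [(3 3 6; 2 -3 1)], sign=-1
B: triangle coeff Δ(3,3,6) = 1/12012; Σ_t [0,0]: t=0:+1/1728 = 1/1728; (3j)²=25/858 [(3 3 6; 0 1 -1)], sign=-1
I_A²/I_B² = (1/1716)/(25/858) = 1/50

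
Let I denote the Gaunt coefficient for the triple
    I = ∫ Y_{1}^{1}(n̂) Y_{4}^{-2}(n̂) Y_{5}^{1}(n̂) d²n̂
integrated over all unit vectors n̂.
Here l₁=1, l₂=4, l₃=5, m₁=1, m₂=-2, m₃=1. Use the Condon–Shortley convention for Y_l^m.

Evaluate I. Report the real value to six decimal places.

Checks pass: Σm=0; 10 even; l₃=5∈[3,5].
(2·1+1)(2·4+1)(2·5+1) = 297
Δ: 0! 2! 8! / 11! → 1/495
sum: t=0:+1/576 = 1/576
3j²(1 4 5; 0 0 0) = Δ·Π!·Σ² = 5/99  (sign -1)
sum: t=0:+1/2880 = 1/2880
3j²(1 4 5; 1 -2 1) = Δ·Π!·Σ² = 2/165  (sign +1)
combine: 4πI² = 297·5/99·2/165 = 2/11
take √, sign -1: I = -0.12028562

-0.120286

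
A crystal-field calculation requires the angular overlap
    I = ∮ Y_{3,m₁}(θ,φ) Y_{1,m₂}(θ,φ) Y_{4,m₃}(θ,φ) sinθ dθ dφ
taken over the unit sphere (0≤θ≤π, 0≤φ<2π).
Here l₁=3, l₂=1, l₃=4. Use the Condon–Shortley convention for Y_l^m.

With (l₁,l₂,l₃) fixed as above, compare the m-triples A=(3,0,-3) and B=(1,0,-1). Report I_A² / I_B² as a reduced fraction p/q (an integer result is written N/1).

Same 3,1,4: normalisation and zero-m 3j drop out of the ratio.
A: Δ: 0! 6! 2! / 9! → 1/252; sum: t=0:+1/720 = 1/720; 3j²(3 1 4; 3 0 -3) = Δ·Π!·Σ² = 1/36  (sign -1)
B: Δ: 0! 6! 2! / 9! → 1/252; sum: t=0:+1/48 = 1/48; 3j²(3 1 4; 1 0 -1) = Δ·Π!·Σ² = 5/84  (sign -1)
I_A²/I_B² = (1/36)/(5/84) = 7/15

7/15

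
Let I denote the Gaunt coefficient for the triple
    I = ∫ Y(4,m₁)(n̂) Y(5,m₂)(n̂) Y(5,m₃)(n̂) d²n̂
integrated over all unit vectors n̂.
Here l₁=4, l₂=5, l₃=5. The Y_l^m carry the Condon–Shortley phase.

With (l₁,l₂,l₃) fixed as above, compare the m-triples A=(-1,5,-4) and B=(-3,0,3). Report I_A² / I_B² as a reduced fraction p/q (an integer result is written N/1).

2/1

l's match ⇒ only the (l;m) 3-j factors differ between A and B.
A: triangle coeff Δ(4,5,5) = 1/3153150; Σ_t [4,4]: t=4:+1/103680 = 1/103680; (3j)²=4/143 [(4 5 5; -1 5 -4)], sign=-1
B: triangle coeff Δ(4,5,5) = 1/3153150; Σ_t [3,4]: t=3:−1/6912 t=4:+1/17280 = -1/11520; (3j)²=2/143 [(4 5 5; -3 0 3)], sign=-1
I_A²/I_B² = (4/143)/(2/143) = 2/1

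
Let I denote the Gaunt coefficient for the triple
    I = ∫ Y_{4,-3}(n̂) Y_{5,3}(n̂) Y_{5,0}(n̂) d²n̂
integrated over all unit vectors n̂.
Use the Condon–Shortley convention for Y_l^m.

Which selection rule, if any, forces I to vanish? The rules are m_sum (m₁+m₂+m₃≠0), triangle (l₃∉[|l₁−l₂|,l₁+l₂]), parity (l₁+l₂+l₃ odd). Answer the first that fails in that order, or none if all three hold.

none

azimuthal sum: -3 + 3 + 0 = 0  ✓
1 ≤ 5 ≤ 9 (triangle on l)  ✓
L = 4 + 5 + 5 = 14 (even)  ✓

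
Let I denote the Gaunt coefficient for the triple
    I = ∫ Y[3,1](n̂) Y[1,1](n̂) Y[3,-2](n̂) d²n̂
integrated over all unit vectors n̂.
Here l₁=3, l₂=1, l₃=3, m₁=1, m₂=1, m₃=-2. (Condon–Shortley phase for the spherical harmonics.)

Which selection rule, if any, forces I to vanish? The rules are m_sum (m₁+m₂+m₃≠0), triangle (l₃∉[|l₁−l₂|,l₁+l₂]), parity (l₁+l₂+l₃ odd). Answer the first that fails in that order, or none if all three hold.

parity

Σmᵢ = 0  ✓
l₃∈[|l₁−l₂|,l₁+l₂]=[2,4], have l₃=3  ✓
Σlᵢ = 7 ⇒ odd  ✗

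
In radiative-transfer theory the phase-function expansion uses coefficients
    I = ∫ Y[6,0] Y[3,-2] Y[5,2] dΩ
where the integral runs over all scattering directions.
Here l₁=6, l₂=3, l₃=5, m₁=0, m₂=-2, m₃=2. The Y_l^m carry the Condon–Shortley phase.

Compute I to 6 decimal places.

-0.165130

Checks pass: Σm=0; 14 even; l₃=5∈[3,9].
(2·6+1)(2·3+1)(2·5+1) = 1001
Δ: 4! 8! 2! / 15! → 1/675675
sum: t=1:−1/8640 t=2:+1/2304 t=3:−1/8640 = 7/34560
3j²(6 3 5; 0 0 0) = Δ·Π!·Σ² = 7/429  (sign -1)
sum: t=0:+1/34560 t=1:−1/8640 = -1/11520
3j²(6 3 5; 0 -2 2) = Δ·Π!·Σ² = 3/143  (sign +1)
combine: 4πI² = 1001·7/429·3/143 = 49/143
take √, sign -1: I = -0.16512966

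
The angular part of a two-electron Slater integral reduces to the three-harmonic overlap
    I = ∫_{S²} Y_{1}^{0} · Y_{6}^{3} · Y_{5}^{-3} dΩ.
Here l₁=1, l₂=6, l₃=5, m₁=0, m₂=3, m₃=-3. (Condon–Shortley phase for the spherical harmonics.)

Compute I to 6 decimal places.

Rules hold: Σm=0, L=12 even, 5≤5≤7.
N = 3·13·11 = 429
Δ = 2!·0!·10!/13! = 1/858
Racah Σ t=1..1: t=1:−1/14400 = -1/14400
⇒ 3j(1 6 5; 0 0 0)² = 6/143, sgn +1
Racah Σ t=1..1: t=1:−1/80640 = -1/80640
⇒ 3j(1 6 5; 0 3 -3)² = 9/286, sgn -1
4πI² = N·(3j₀)²·(3jₘ)² = 81/143
I = -1·√(0.566434/4π) = -0.21230956

-0.212310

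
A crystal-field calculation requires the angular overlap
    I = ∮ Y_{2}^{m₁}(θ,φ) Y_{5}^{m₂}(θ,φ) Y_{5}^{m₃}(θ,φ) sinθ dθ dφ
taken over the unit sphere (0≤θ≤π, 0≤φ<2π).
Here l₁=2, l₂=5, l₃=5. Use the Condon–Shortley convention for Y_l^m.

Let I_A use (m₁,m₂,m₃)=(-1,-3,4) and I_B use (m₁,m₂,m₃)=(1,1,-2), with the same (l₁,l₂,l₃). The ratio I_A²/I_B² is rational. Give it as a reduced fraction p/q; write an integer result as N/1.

7/2

Same 2,5,5: normalisation and zero-m 3j drop out of the ratio.
A: Δ: 2! 2! 8! / 13! → 1/38610; sum: t=1:−1/10080 t=2:+1/80640 = -1/11520; 3j²(2 5 5; -1 -3 4) = Δ·Π!·Σ² = 49/1430  (sign +1)
B: Δ: 2! 2! 8! / 13! → 1/38610; sum: t=0:+1/2880 t=1:−1/1440 = -1/2880; 3j²(2 5 5; 1 1 -2) = Δ·Π!·Σ² = 7/715  (sign +1)
I_A²/I_B² = (49/1430)/(7/715) = 7/2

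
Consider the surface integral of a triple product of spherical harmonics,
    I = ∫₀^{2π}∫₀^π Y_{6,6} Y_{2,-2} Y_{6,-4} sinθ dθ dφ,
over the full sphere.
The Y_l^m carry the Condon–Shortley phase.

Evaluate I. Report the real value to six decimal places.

Rules hold: Σm=0, L=14 even, 4≤6≤8.
N = 13·5·13 = 845
Δ = 2!·10!·2!/15! = 1/90090
Racah Σ t=0..2: t=0:+1/69120 t=1:−1/14400 t=2:+1/69120 = -7/172800
⇒ 3j(6 2 6; 0 0 0)² = 14/715, sgn -1
Racah Σ t=0..0: t=0:+1/14515200 = 1/14515200
⇒ 3j(6 2 6; 6 -2 -4)² = 2/455, sgn +1
4πI² = N·(3j₀)²·(3jₘ)² = 4/55
I = -1·√(0.0727273/4π) = -0.07607531

-0.076075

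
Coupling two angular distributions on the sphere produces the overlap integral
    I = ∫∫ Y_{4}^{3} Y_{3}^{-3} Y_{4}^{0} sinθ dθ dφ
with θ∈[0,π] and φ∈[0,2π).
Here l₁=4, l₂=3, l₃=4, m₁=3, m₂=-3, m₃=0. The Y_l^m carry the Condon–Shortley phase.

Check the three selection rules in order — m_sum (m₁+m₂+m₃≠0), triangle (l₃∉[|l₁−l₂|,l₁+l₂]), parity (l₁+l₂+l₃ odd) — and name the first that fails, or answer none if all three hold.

Σmᵢ = 0  ✓
l₃∈[|l₁−l₂|,l₁+l₂]=[1,7], have l₃=4  ✓
Σlᵢ = 11 ⇒ odd  ✗

parity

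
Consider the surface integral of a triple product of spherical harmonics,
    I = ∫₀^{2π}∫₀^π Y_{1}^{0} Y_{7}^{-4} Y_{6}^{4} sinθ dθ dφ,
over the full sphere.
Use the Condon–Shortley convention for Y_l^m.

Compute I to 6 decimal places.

0.201000

Checks pass: Σm=0; 14 even; l₃=6∈[6,8].
(2·1+1)(2·7+1)(2·6+1) = 585
Δ: 2! 0! 12! / 15! → 1/1365
sum: t=1:−1/518400 = -1/518400
3j²(1 7 6; 0 0 0) = Δ·Π!·Σ² = 7/195  (sign -1)
sum: t=1:−1/7257600 = -1/7257600
3j²(1 7 6; 0 -4 4) = Δ·Π!·Σ² = 11/455  (sign -1)
combine: 4πI² = 585·7/195·11/455 = 33/65
take √, sign +1: I = 0.20099968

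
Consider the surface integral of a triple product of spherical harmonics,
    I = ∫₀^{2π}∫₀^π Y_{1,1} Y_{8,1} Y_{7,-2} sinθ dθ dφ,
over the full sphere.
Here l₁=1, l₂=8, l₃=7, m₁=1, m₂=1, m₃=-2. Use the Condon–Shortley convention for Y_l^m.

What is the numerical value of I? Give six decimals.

Rules hold: Σm=0, L=16 even, 7≤7≤9.
N = 3·17·15 = 765
Δ = 2!·0!·14!/17! = 1/2040
Racah Σ t=1..1: t=1:−1/25401600 = -1/25401600
⇒ 3j(1 8 7; 0 0 0)² = 8/255, sgn +1
Racah Σ t=0..0: t=0:+1/87091200 = 1/87091200
⇒ 3j(1 8 7; 1 1 -2)² = 7/680, sgn -1
4πI² = N·(3j₀)²·(3jₘ)² = 21/85
I = -1·√(0.247059/4π) = -0.14021525

-0.140215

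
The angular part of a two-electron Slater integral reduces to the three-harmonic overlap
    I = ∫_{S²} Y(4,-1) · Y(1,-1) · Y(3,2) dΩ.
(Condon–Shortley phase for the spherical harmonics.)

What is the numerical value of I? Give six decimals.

-0.106622

m-sum 0 ✓  L=8 even ✓  3≤3≤5 ✓
Π(2lᵢ+1) = 9×3×7 = 189
triangle coeff Δ(4,1,3) = 1/252
Σ_t [1,1]: t=1:−1/36 = -1/36
(3j)²=4/63 [(4 1 3; 0 0 0)], sign=+1
Σ_t [0,0]: t=0:+1/240 = 1/240
(3j)²=1/84 [(4 1 3; -1 -1 2)], sign=-1
⇒ 4πI² = 1/7
I = (-1)√(1/7/(4π)) = -0.10662181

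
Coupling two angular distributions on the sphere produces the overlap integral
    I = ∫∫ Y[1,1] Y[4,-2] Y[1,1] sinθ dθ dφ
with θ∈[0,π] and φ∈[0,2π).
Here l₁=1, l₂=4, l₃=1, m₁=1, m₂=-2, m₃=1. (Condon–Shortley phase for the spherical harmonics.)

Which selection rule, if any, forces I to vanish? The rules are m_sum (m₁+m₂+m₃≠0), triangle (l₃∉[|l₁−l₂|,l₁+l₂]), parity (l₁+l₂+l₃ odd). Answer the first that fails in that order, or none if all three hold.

triangle

Σmᵢ = 0  ✓
l₃∈[|l₁−l₂|,l₁+l₂]=[3,5], have l₃=1  ✗
Σlᵢ = 6 ⇒ even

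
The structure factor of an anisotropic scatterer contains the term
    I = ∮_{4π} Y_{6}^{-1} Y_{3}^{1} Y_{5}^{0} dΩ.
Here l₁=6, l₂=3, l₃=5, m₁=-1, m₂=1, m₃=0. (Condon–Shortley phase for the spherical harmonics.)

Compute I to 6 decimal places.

m-sum 0 ✓  L=14 even ✓  3≤5≤9 ✓
Π(2lᵢ+1) = 13×7×11 = 1001
triangle coeff Δ(6,3,5) = 1/675675
Σ_t [1,3]: t=1:−1/8640 t=2:+1/2304 t=3:−1/8640 = 7/34560
(3j)²=7/429 [(6 3 5; 0 0 0)], sign=-1
Σ_t [2,4]: t=2:+1/5760 t=3:−1/3456 t=4:+1/34560 = -1/11520
(3j)²=2/429 [(6 3 5; -1 1 0)], sign=+1
⇒ 4πI² = 98/1287
I = (-1)√(98/1287/(4π)) = -0.07784287

-0.077843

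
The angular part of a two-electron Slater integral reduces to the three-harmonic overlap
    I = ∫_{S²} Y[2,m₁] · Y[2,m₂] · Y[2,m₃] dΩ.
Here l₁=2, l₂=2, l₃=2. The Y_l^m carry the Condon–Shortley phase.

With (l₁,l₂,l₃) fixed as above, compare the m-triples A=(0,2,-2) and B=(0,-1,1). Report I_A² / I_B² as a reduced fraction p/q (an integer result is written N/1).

Same 2,2,2: normalisation and zero-m 3j drop out of the ratio.
A: Δ: 2! 2! 2! / 7! → 1/630; sum: t=2:+1/8 = 1/8; 3j²(2 2 2; 0 2 -2) = Δ·Π!·Σ² = 2/35  (sign +1)
B: Δ: 2! 2! 2! / 7! → 1/630; sum: t=0:+1/4 t=1:−1/2 = -1/4; 3j²(2 2 2; 0 -1 1) = Δ·Π!·Σ² = 1/70  (sign +1)
I_A²/I_B² = (2/35)/(1/70) = 4/1

4/1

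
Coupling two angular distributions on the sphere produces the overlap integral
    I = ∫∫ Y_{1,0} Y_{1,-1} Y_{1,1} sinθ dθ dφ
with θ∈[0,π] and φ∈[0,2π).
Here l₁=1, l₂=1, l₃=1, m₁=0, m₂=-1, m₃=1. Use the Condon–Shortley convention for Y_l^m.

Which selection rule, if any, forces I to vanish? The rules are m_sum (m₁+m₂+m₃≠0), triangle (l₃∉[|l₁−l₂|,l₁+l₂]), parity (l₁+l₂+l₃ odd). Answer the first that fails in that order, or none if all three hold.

Σmᵢ = 0  ✓
l₃∈[|l₁−l₂|,l₁+l₂]=[0,2], have l₃=1  ✓
Σlᵢ = 3 ⇒ odd  ✗

parity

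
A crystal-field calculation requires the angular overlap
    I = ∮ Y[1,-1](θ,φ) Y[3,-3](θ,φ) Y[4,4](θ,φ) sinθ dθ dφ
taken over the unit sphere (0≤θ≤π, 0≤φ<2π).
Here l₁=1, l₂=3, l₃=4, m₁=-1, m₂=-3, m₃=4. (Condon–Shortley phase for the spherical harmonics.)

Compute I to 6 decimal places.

m-sum 0 ✓  L=8 even ✓  2≤4≤4 ✓
Π(2lᵢ+1) = 3×7×9 = 189
triangle coeff Δ(1,3,4) = 1/252
Σ_t [0,0]: t=0:+1/36 = 1/36
(3j)²=4/63 [(1 3 4; 0 0 0)], sign=+1
Σ_t [0,0]: t=0:+1/1440 = 1/1440
(3j)²=1/9 [(1 3 4; -1 -3 4)], sign=+1
⇒ 4πI² = 4/3
I = (+1)√(4/3/(4π)) = 0.32573501

0.325735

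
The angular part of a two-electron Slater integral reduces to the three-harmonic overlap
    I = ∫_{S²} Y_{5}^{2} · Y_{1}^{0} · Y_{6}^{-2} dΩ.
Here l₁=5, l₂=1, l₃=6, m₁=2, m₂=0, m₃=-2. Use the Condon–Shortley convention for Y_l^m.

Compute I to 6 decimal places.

0.231133

Checks pass: Σm=0; 12 even; l₃=6∈[4,6].
(2·5+1)(2·1+1)(2·6+1) = 429
Δ: 0! 10! 2! / 13! → 1/858
sum: t=0:+1/14400 = 1/14400
3j²(5 1 6; 0 0 0) = Δ·Π!·Σ² = 6/143  (sign +1)
sum: t=0:+1/30240 = 1/30240
3j²(5 1 6; 2 0 -2) = Δ·Π!·Σ² = 16/429  (sign +1)
combine: 4πI² = 429·6/143·16/429 = 96/143
take √, sign +1: I = 0.23113338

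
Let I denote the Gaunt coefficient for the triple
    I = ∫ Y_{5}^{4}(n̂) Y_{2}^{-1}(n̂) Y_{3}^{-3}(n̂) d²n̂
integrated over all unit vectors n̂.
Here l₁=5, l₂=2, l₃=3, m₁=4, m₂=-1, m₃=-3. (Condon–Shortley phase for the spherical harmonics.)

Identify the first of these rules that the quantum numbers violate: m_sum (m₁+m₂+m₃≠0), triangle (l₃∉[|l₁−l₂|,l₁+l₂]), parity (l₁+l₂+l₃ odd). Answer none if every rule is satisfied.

none

azimuthal sum: 4 − 1 − 3 = 0  ✓
3 ≤ 3 ≤ 7 (triangle on l)  ✓
L = 5 + 2 + 3 = 10 (even)  ✓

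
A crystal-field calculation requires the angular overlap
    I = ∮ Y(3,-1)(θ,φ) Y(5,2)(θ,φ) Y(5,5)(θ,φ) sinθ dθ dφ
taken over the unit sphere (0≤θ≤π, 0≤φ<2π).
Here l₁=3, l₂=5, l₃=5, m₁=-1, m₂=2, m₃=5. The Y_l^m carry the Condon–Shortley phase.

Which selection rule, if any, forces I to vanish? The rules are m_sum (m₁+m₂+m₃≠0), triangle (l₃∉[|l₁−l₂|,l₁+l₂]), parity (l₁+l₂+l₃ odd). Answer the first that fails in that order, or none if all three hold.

m₁+m₂+m₃ = -1 + 2 + 5 = 6  ✗
triangle: |3−5|=2 ≤ l₃=5 ≤ 3+5=8
parity: l₁+l₂+l₃ = 13 is odd

m_sum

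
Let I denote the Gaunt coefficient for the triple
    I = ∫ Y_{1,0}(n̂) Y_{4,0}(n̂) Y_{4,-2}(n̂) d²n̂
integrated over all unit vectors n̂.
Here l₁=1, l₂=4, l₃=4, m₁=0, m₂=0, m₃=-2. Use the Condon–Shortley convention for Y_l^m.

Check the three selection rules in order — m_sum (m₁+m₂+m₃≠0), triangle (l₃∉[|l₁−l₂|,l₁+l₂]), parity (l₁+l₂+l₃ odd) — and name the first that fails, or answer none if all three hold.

m_sum

azimuthal sum: 0 + 0 − 2 = -2  ✗
3 ≤ 4 ≤ 5 (triangle on l)
L = 1 + 4 + 4 = 9 (odd)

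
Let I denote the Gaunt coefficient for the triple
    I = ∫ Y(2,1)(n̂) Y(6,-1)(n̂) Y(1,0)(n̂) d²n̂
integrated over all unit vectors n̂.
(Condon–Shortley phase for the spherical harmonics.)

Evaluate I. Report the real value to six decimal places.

0.000000

|2−6|≤1≤2+6 violated ⇒ I = 0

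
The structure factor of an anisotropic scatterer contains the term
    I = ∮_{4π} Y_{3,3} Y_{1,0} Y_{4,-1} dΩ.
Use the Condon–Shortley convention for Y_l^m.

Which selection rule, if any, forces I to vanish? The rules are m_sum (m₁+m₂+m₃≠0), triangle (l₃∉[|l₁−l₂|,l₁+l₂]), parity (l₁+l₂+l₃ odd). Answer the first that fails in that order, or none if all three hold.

m_sum

azimuthal sum: 3 + 0 − 1 = 2  ✗
2 ≤ 4 ≤ 4 (triangle on l)
L = 3 + 1 + 4 = 8 (even)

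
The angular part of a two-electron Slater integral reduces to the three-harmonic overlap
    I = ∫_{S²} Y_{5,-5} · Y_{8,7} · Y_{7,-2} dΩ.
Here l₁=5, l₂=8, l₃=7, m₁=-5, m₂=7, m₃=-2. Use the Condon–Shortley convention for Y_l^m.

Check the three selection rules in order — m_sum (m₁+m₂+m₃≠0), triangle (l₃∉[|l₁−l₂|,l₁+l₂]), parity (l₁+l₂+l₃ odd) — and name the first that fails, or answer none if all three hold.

none

Σmᵢ = 0  ✓
l₃∈[|l₁−l₂|,l₁+l₂]=[3,13], have l₃=7  ✓
Σlᵢ = 20 ⇒ even  ✓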